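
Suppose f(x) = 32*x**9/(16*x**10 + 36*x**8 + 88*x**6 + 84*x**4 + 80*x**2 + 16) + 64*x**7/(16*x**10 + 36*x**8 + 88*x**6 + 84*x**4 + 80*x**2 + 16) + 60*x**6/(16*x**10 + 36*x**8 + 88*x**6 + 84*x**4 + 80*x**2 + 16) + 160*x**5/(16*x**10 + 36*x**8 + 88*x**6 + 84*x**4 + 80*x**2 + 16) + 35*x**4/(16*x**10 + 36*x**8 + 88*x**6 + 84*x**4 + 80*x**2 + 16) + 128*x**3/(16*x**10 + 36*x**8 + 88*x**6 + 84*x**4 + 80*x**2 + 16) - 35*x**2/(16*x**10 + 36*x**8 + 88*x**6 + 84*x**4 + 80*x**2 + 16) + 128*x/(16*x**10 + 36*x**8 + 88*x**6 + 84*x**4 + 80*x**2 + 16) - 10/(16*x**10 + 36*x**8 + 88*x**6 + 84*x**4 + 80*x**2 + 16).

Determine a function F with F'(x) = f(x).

An antiderivative is F(x) = (-5*x + 4*(x**4 + x**2 + 2)*log(4*x**2 + 1))/(4*(x**4 + x**2 + 2)).

The integrand splits into summands that can be handled one at a time.
Check: d/dx[(-5*x + 4*(x**4 + x**2 + 2)*log(4*x**2 + 1))/(4*(x**4 + x**2 + 2))] = (32*x**9 + 64*x**7 + 60*x**6 + 160*x**5 + 35*x**4 + 128*x**3 - 35*x**2 + 128*x - 10)/(16*x**10 + 36*x**8 + 88*x**6 + 84*x**4 + 80*x**2 + 16), which equals f(x).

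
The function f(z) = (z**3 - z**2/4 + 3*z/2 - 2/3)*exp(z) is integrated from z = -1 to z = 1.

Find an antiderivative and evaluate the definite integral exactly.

Recognize the product-rule pattern: f = u'v + uv' with u = z**3 - 13*z**2/4 + 8*z - 26/3, v = exp(z), so integration by parts undoes it.
F(z) = (12*z**3 - 39*z**2 + 96*z - 104)*exp(z)/12 is an antiderivative of f.
Check: d/dz[(12*z**3 - 39*z**2 + 96*z - 104)*exp(z)/12] = z**3*exp(z) - z**2*exp(z)/4 + 3*z*exp(z)/2 - 2*exp(z)/3, which equals f(z).
F(1) = -35*exp(1)/12; F(-1) = -251*exp(-1)/12.
Integral = F(1) - F(-1) = -35*exp(1)/12 + 251*exp(-1)/12.

Antiderivative: F(z) = (12*z**3 - 39*z**2 + 96*z - 104)*exp(z)/12; value = -35*exp(1)/12 + 251*exp(-1)/12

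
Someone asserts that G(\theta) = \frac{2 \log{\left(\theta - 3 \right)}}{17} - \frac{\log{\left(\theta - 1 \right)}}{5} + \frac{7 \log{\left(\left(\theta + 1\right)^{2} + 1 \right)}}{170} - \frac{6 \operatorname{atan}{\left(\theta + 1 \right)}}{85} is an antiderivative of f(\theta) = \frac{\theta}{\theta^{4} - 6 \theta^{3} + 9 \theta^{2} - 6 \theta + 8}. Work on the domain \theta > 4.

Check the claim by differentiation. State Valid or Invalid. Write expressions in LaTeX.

d/d\theta[G] = \frac{\theta + 1}{\theta^{4} - 2 \theta^{3} - 3 \theta^{2} - 2 \theta + 6}
d/d\theta[G] - f(\theta) = \frac{- 3 \theta^{4} + 6 \theta^{3} + 5 \theta^{2} - 4 \theta + 8}{\theta^{8} - 8 \theta^{7} + 18 \theta^{6} - 8 \theta^{5} + 11 \theta^{4} - 52 \theta^{3} + 42 \theta^{2} - 52 \theta + 48} != 0.

Invalid: d/d\theta[G] - f = \frac{- 3 \theta^{4} + 6 \theta^{3} + 5 \theta^{2} - 4 \theta + 8}{\theta^{8} - 8 \theta^{7} + 18 \theta^{6} - 8 \theta^{5} + 11 \theta^{4} - 52 \theta^{3} + 42 \theta^{2} - 52 \theta + 48}, which is not 0.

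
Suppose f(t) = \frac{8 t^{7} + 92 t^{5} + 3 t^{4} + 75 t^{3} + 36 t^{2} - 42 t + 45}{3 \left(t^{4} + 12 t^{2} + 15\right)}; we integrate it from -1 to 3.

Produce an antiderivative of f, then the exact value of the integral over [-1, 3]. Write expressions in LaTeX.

An antiderivative F(t) passes only if d/dt[F] lands on f(t) exactly.
F(t) = \frac{2 t^{4}}{3} - \frac{2 t^{2}}{3} + t + \frac{\log{\left(\frac{t^{4}}{3} + 4 t^{2} + 5 \right)}}{4} is an antiderivative of f.
Check: d/dt[\frac{2 t^{4}}{3} - \frac{2 t^{2}}{3} + t + \frac{\log{\left(\frac{t^{4}}{3} + 4 t^{2} + 5 \right)}}{4}] = \frac{8 t^{7} + 92 t^{5} + 3 t^{4} + 75 t^{3} + 36 t^{2} - 42 t + 45}{3 t^{4} + 36 t^{2} + 45}, which equals f(t).
F(3) = \frac{\log{\left(68 \right)}}{4} + 51; F(-1) = -1 + \frac{\log{\left(\frac{28}{3} \right)}}{4}.
Integral = F(3) - F(-1) = - \frac{\log{\left(\frac{28}{3} \right)}}{4} + \frac{\log{\left(68 \right)}}{4} + 52.

Antiderivative: F(t) = \frac{2 t^{4}}{3} - \frac{2 t^{2}}{3} + t + \frac{\log{\left(\frac{t^{4}}{3} + 4 t^{2} + 5 \right)}}{4}; value = - \frac{\log{\left(\frac{28}{3} \right)}}{4} + \frac{\log{\left(68 \right)}}{4} + 52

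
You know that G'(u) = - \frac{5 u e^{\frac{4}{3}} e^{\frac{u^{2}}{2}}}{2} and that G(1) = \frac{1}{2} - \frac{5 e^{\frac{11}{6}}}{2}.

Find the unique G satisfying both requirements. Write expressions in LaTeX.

The substitution w = \frac{u^{2}}{2} + \frac{4}{3} works: G'(u) is exactly (dG/dw)*(dw/du) for that inner function.
A general antiderivative is - \frac{5 e^{\frac{u^{2}}{2} + \frac{4}{3}}}{2} + C.
The condition gives C = \frac{1}{2} - \frac{5 e^{\frac{11}{6}}}{2} - (- \frac{5 e^{\frac{11}{6}}}{2}) = \frac{1}{2}.
So G(u) = \frac{1}{2} - \frac{5 e^{\frac{u^{2}}{2} + \frac{4}{3}}}{2}.
Check: d/du[\frac{1}{2} - \frac{5 e^{\frac{u^{2}}{2} + \frac{4}{3}}}{2}] = - \frac{5 u e^{\frac{4}{3}} e^{\frac{u^{2}}{2}}}{2} = G'(u).

G(u) = \frac{1}{2} - \frac{5 e^{\frac{u^{2}}{2} + \frac{4}{3}}}{2}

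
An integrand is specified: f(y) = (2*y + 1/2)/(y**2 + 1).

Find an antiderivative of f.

An antiderivative is F(y) = log(y**2 + 1) + atan(y)/2.

Whatever form F(y) takes, F'(y) = f(y) is non-negotiable.
Check: d/dy[log(y**2 + 1) + atan(y)/2] = (4*y + 1)/(2*y**2 + 2), which equals f(y).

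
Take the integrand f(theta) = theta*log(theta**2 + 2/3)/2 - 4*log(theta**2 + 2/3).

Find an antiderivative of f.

An antiderivative is F(theta) = theta**2*log(theta**2 + 2/3)/4 - theta**2/4 - 4*theta*log(theta**2 + 2/3) + 8*theta + log(theta**2 + 2/3)/6 - 8*sqrt(6)*atan(sqrt(6)*theta/2)/3.

The integrand splits into summands that can be handled one at a time.
Check: d/dtheta[theta**2*log(theta**2 + 2/3)/4 - theta**2/4 - 4*theta*log(theta**2 + 2/3) + 8*theta + log(theta**2 + 2/3)/6 - 8*sqrt(6)*atan(sqrt(6)*theta/2)/3] = theta*log(theta**2 + 2/3)/2 - 4*log(theta**2 + 2/3) = f(theta).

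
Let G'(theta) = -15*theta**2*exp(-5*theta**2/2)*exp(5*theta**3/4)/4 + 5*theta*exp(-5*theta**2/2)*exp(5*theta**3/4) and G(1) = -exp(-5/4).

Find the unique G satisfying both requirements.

G(theta) = -exp(-5*theta**2/2)*exp(5*theta**3/4)

G'(theta) matches the chain-rule pattern g'(h)*h' with inner function h(theta) = 5*theta**3/4 - 5*theta**2/2; substituting u = h(theta) collapses the integral.
A general antiderivative is -exp(5*theta**3/4 - 5*theta**2/2) + C.
The condition gives C = -exp(-5/4) - (-exp(-5/4)) = 0.
So G(theta) = -exp(-5*theta**2/2)*exp(5*theta**3/4).
Check: d/dtheta[-exp(-5*theta**2/2)*exp(5*theta**3/4)] = (-15*theta**2*exp(5*theta**3/4) + 20*theta*exp(5*theta**3/4))*exp(-5*theta**2/2)/4, which equals G'(theta).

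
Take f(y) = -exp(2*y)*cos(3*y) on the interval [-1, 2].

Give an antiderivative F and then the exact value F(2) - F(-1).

A first test for any F(y): its y-derivative must equal f(y) identically.
F(y) = -3*exp(2*y)*sin(3*y)/13 - 2*exp(2*y)*cos(3*y)/13 is an antiderivative of f.
Check: d/dy[-3*exp(2*y)*sin(3*y)/13 - 2*exp(2*y)*cos(3*y)/13] = -exp(2*y)*cos(3*y) = f(y).
F(2) = -2*exp(4)*cos(6)/13 - 3*exp(4)*sin(6)/13; F(-1) = 3*exp(-2)*sin(3)/13 - 2*exp(-2)*cos(3)/13.
Integral = F(2) - F(-1) = -2*exp(4)*cos(6)/13 + 2*exp(-2)*cos(3)/13 - 3*exp(-2)*sin(3)/13 - 3*exp(4)*sin(6)/13.

Antiderivative: F(y) = -3*exp(2*y)*sin(3*y)/13 - 2*exp(2*y)*cos(3*y)/13; value = -2*exp(4)*cos(6)/13 + 2*exp(-2)*cos(3)/13 - 3*exp(-2)*sin(3)/13 - 3*exp(4)*sin(6)/13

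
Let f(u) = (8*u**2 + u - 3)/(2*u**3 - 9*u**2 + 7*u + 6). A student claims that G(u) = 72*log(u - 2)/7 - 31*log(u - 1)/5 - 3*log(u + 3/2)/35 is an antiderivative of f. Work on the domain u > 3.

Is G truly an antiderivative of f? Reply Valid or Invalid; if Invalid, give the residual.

Invalid: d/du[G] - f = (-16*u**3 - 68*u**2 - 75*u - 27)/(4*u**5 - 16*u**4 - u**3 + 46*u**2 - 15*u - 18), which is not 0.

d/du[G] = (8*u**2 + 17*u + 6)/(2*u**3 - 3*u**2 - 5*u + 6)
d/du[G] - f(u) = (-16*u**3 - 68*u**2 - 75*u - 27)/(4*u**5 - 16*u**4 - u**3 + 46*u**2 - 15*u - 18) != 0.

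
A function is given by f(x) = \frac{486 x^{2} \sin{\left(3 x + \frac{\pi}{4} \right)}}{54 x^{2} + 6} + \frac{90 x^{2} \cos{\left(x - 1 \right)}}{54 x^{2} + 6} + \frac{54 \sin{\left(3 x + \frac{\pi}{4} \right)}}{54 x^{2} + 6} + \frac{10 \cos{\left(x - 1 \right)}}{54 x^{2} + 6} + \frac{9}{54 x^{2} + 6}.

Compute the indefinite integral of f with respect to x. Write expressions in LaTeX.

The integrand splits into summands that can be handled one at a time.
Check: d/dx[\frac{10 \sin{\left(x - 1 \right)} - 18 \cos{\left(3 x + \frac{\pi}{4} \right)} + 3 \operatorname{atan}{\left(3 x \right)}}{6}] = \frac{486 x^{2} \sin{\left(3 x + \frac{\pi}{4} \right)} + 90 x^{2} \cos{\left(x - 1 \right)} + 54 \sin{\left(3 x + \frac{\pi}{4} \right)} + 10 \cos{\left(x - 1 \right)} + 9}{54 x^{2} + 6}, which equals f(x).

F(x) = \frac{10 \sin{\left(x - 1 \right)} - 18 \cos{\left(3 x + \frac{\pi}{4} \right)} + 3 \operatorname{atan}{\left(3 x \right)}}{6} + C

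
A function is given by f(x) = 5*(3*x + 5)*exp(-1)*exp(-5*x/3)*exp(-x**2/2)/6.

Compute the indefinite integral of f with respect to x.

F(x) = -5*exp(-1)*exp(-5*x/3)*exp(-x**2/2)/2 + C

f matches the chain-rule pattern g'(h)*h' with inner function h(x) = -x**2/2 - 5*x/3 - 1; substituting u = h(x) collapses the integral.
Check: d/dx[-5*exp(-1)*exp(-5*x/3)*exp(-x**2/2)/2] = (15*x + 25)*exp(-1)*exp(-5*x/3)*exp(-x**2/2)/6, which equals f(x).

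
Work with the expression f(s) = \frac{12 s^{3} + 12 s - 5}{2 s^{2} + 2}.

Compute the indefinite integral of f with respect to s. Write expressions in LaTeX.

For F(s) to be correct the identity F'(s) - f(s) = 0 must hold.
Check: d/ds[\frac{6 s^{2} - 5 \operatorname{atan}{\left(s \right)} - 6}{2}] = \frac{12 s^{3} + 12 s - 5}{2 s^{2} + 2} = f(s).

F(s) = \frac{6 s^{2} - 5 \operatorname{atan}{\left(s \right)} - 6}{2} + C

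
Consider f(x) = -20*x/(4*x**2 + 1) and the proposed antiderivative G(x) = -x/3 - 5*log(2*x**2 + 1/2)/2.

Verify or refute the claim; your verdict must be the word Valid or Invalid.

Invalid: d/dx[G] - f = -1/3, which is not 0.

d/dx[G] = (-4*x**2 - 60*x - 1)/(12*x**2 + 3)
d/dx[G] - f(x) = -1/3 != 0.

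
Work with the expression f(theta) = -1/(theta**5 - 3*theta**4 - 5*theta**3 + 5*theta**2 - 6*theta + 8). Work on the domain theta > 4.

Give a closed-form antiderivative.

An antiderivative is F(theta) = -(10*log(theta - 4) - 170*log(theta - 1) + 34*log(theta + 2) + 63*log(theta**2 + 1) + 198*atan(theta))/3060.

The denominator factors as (theta - 4)*(theta - 1)*(theta + 2)*(theta**2 + 1); partial fractions split f into directly integrable pieces: -(7*theta + 11)/(170*(theta**2 + 1)) - 1/(90*(theta + 2)) + 1/(18*(theta - 1)) - 1/(306*(theta - 4)).
Check: d/dtheta[-(10*log(theta - 4) - 170*log(theta - 1) + 34*log(theta + 2) + 63*log(theta**2 + 1) + 198*atan(theta))/3060] = -1/(theta**5 - 3*theta**4 - 5*theta**3 + 5*theta**2 - 6*theta + 8) = f(theta).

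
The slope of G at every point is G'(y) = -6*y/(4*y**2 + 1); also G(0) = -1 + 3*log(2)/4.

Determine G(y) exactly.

The substitution u = 2*y**2 + 1/2 works: G'(y) is exactly (dG/du)*(du/dy) for that inner function.
A general antiderivative is -3*log(2*y**2 + 1/2)/4 + C.
The condition gives C = -1 + 3*log(2)/4 - (3*log(2)/4) = -1.
So G(y) = -(3*log(2*y**2 + 1/2) + 4)/4.
Check: d/dy[-(3*log(2*y**2 + 1/2) + 4)/4] = -6*y/(4*y**2 + 1) = G'(y).

G(y) = -(3*log(2*y**2 + 1/2) + 4)/4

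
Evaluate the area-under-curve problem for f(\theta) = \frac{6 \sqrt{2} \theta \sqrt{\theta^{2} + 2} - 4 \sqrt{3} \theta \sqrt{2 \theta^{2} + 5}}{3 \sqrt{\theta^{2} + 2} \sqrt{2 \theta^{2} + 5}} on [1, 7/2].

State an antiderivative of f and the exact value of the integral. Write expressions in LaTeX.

A candidate is checked by its d/d\theta: the result must match f(\theta).
F(\theta) = 2 \sqrt{\theta^{2} + \frac{5}{2}} - \frac{4 \sqrt{3 \theta^{2} + 6}}{3} is an antiderivative of f.
Check: d/d\theta[2 \sqrt{\theta^{2} + \frac{5}{2}} - \frac{4 \sqrt{3 \theta^{2} + 6}}{3}] = \frac{6 \sqrt{2} \theta \sqrt{\theta^{2} + 2} - 4 \sqrt{3} \theta \sqrt{2 \theta^{2} + 5}}{3 \sqrt{\theta^{2} + 2} \sqrt{2 \theta^{2} + 5}} = f(\theta).
F(7/2) = - 2 \sqrt{19} + \sqrt{59}; F(1) = -4 + \sqrt{14}.
Integral = F(7/2) - F(1) = - 2 \sqrt{19} - \sqrt{14} + 4 + \sqrt{59}.

Antiderivative: F(\theta) = 2 \sqrt{\theta^{2} + \frac{5}{2}} - \frac{4 \sqrt{3 \theta^{2} + 6}}{3}; value = - 2 \sqrt{19} - \sqrt{14} + 4 + \sqrt{59}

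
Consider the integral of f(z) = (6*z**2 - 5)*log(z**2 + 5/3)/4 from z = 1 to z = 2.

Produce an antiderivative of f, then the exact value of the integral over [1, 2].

Antiderivative: F(z) = (18*z**3*log(z**2 + 5/3) - 12*z**3 - 45*z*log(z**2 + 5/3) + 150*z - 50*sqrt(15)*atan(sqrt(15)*z/5))/36; value = -25*sqrt(15)*atan(2*sqrt(15)/5)/18 + 3*log(8/3)/4 + 11/6 + 3*log(17/3)/2 + 25*sqrt(15)*atan(sqrt(15)/5)/18

A candidate is checked by its d/dz: the result must match f(z).
F(z) = (18*z**3*log(z**2 + 5/3) - 12*z**3 - 45*z*log(z**2 + 5/3) + 150*z - 50*sqrt(15)*atan(sqrt(15)*z/5))/36 is an antiderivative of f.
Check: d/dz[(18*z**3*log(z**2 + 5/3) - 12*z**3 - 45*z*log(z**2 + 5/3) + 150*z - 50*sqrt(15)*atan(sqrt(15)*z/5))/36] = 3*z**2*log(z**2 + 5/3)/2 - 5*log(z**2 + 5/3)/4, which equals f(z).
F(2) = -25*sqrt(15)*atan(2*sqrt(15)/5)/18 + 3*log(17/3)/2 + 17/3; F(1) = -25*sqrt(15)*atan(sqrt(15)/5)/18 - 3*log(8/3)/4 + 23/6.
Integral = F(2) - F(1) = -25*sqrt(15)*atan(2*sqrt(15)/5)/18 + 3*log(8/3)/4 + 11/6 + 3*log(17/3)/2 + 25*sqrt(15)*atan(sqrt(15)/5)/18.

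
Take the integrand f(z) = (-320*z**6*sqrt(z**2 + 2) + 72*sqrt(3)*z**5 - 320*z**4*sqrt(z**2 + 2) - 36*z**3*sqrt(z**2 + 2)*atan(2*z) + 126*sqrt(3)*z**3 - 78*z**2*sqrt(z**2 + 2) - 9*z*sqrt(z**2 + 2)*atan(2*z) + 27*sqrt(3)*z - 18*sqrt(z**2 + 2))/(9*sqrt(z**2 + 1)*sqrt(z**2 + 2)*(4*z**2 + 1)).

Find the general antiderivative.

F(z) = sqrt(z**2 + 1)*(-20*z**3 + 9*sqrt(3)*sqrt(z**2 + 2) - 9*atan(2*z))/9 + C

f has the shape u'v + uv' for u = 4*sqrt(z**2 + 1)/3 and v = -5*z**3/3 + 3*sqrt(3*z**2 + 6)/4 - 3*atan(2*z)/4 — it is the derivative of the product u*v.
Check: d/dz[sqrt(z**2 + 1)*(-20*z**3 + 9*sqrt(3)*sqrt(z**2 + 2) - 9*atan(2*z))/9] = (-320*z**6*sqrt(z**2 + 2) + 72*sqrt(3)*z**5 - 320*z**4*sqrt(z**2 + 2) - 36*z**3*sqrt(z**2 + 2)*atan(2*z) + 126*sqrt(3)*z**3 - 78*z**2*sqrt(z**2 + 2) - 9*z*sqrt(z**2 + 2)*atan(2*z) + 27*sqrt(3)*z - 18*sqrt(z**2 + 2))/(36*z**2*sqrt(z**2 + 1)*sqrt(z**2 + 2) + 9*sqrt(z**2 + 1)*sqrt(z**2 + 2)), which equals f(z).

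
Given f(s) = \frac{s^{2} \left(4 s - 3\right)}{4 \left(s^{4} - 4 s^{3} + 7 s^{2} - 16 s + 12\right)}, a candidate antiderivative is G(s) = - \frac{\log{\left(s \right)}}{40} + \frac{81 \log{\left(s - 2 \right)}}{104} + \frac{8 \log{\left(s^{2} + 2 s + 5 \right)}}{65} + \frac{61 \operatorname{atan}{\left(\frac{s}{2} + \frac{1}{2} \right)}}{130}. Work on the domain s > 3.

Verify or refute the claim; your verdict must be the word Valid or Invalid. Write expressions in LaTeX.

d/ds[G] = \frac{4 s^{3} + 9 s^{2} + 6 s + 1}{4 s^{4} + 4 s^{2} - 40 s}
d/ds[G] - f(s) = \frac{- 4 s^{6} - 6 s^{5} + 19 s^{4} - 88 s^{3} + 19 s^{2} + 56 s + 12}{4 s^{8} - 16 s^{7} + 32 s^{6} - 120 s^{5} + 236 s^{4} - 344 s^{3} + 688 s^{2} - 480 s} != 0.

Invalid: d/ds[G] - f = \frac{- 4 s^{6} - 6 s^{5} + 19 s^{4} - 88 s^{3} + 19 s^{2} + 56 s + 12}{4 s^{8} - 16 s^{7} + 32 s^{6} - 120 s^{5} + 236 s^{4} - 344 s^{3} + 688 s^{2} - 480 s}, which is not 0.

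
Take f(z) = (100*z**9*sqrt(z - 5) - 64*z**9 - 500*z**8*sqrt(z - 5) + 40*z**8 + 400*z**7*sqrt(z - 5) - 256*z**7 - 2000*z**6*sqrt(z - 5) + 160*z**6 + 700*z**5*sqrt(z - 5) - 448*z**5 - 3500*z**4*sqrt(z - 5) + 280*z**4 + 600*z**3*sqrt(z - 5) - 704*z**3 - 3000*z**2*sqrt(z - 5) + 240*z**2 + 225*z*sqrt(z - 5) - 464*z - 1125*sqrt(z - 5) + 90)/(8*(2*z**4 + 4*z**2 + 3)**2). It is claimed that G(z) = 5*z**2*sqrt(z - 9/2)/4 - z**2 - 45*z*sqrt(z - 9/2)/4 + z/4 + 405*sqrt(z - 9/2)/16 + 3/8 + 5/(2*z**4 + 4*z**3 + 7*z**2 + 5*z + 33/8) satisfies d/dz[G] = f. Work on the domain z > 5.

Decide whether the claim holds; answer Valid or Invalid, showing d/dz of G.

Invalid: d/dz[G] - f = (-51200*sqrt(2)*z**17*sqrt(z - 5) + 51200*z**17*sqrt(2*z - 9) + 51200*sqrt(2)*z**16*sqrt(z - 5) - 25600*z**16*sqrt(2*z - 9) - 16384*sqrt(2)*z**16 + 256000*sqrt(2)*z**15*sqrt(z - 5) - 153600*z**15*sqrt(2*z - 9) - 65536*sqrt(2)*z**15 + 2048000*sqrt(2)*z**14*sqrt(z - 5) - 1664000*z**14*sqrt(2*z - 9) - 245760*sqrt(2)*z**14 + 4998400*sqrt(2)*z**13*sqrt(z - 5) - 4102400*z**13*sqrt(2*z - 9) - 573440*sqrt(2)*z**13 + 13164800*sqrt(2)*z**12*sqrt(z - 5) - 11184000*z**12*sqrt(2*z - 9) - 1267712*sqrt(2)*z**12 + 22505600*sqrt(2)*z**11*sqrt(z - 5) - 19184000*z**11*sqrt(2*z - 9) - 2125824*sqrt(2)*z**11 + 39712000*sqrt(2)*z**10*sqrt(z - 5) - 34356800*z**10*sqrt(2*z - 9) - 3017728*sqrt(2)*z**10 + 51798200*sqrt(2)*z**9*sqrt(z - 5) - 44878200*z**9*sqrt(2*z - 9) - 3404800*sqrt(2)*z**9 + 69370600*sqrt(2)*z**8*sqrt(z - 5) - 60669700*z**8*sqrt(2*z - 9) - 2885696*sqrt(2)*z**8 + 70536800*sqrt(2)*z**7*sqrt(z - 5) - 61717600*z**7*sqrt(2*z - 9) - 1814528*sqrt(2)*z**7 + 74480800*sqrt(2)*z**6*sqrt(z - 5) - 65653200*z**6*sqrt(2*z - 9) - 447744*sqrt(2)*z**6 + 58057800*sqrt(2)*z**5*sqrt(z - 5) - 51160200*z**5*sqrt(2*z - 9) + 306176*sqrt(2)*z**5 + 48456600*sqrt(2)*z**4*sqrt(z - 5) - 42997500*z**4*sqrt(2*z - 9) + 223296*sqrt(2)*z**4 + 26982000*sqrt(2)*z**3*sqrt(z - 5) - 23914800*z**3*sqrt(2*z - 9) + 34432*sqrt(2)*z**3 + 17262000*sqrt(2)*z**2*sqrt(z - 5) - 15417000*z**2*sqrt(2*z - 9) - 658560*sqrt(2)*z**2 + 5449950*sqrt(2)*z*sqrt(z - 5) - 4855950*z*sqrt(2*z - 9) - 328320*sqrt(2)*z + 2450250*sqrt(2)*sqrt(z - 5) - 2205225*sqrt(2*z - 9) - 387216*sqrt(2))/(16384*sqrt(2)*z**16 + 65536*sqrt(2)*z**15 + 245760*sqrt(2)*z**14 + 573440*sqrt(2)*z**13 + 1267712*sqrt(2)*z**12 + 2125824*sqrt(2)*z**11 + 3427328*sqrt(2)*z**10 + 4428800*sqrt(2)*z**9 + 5568576*sqrt(2)*z**8 + 5644288*sqrt(2)*z**7 + 5649664*sqrt(2)*z**6 + 4414464*sqrt(2)*z**5 + 3493824*sqrt(2)*z**4 + 1963008*sqrt(2)*z**3 + 1180800*sqrt(2)*z**2 + 380160*sqrt(2)*z + 156816*sqrt(2)), which is not 0.

d/dz[G] = (25600*z**10 - 8192*sqrt(2)*z**9*sqrt(2*z - 9) - 128000*z**9 - 31744*sqrt(2)*z**8*sqrt(2*z - 9) - 121600*z**8 - 86016*sqrt(2)*z**7*sqrt(2*z - 9) + 25600*z**7 - 144384*sqrt(2)*z**6*sqrt(2*z - 9) + 2000000*z**6 - 196608*sqrt(2)*z**5*sqrt(2*z - 9) + 4432000*z**5 - 183936*sqrt(2)*z**4*sqrt(2*z - 9) + 8269600*z**4 - 184064*sqrt(2)*z**3*sqrt(2*z - 9) + 8846400*z**3 - 124736*sqrt(2)*z**2*sqrt(2*z - 9) + 8457300*z**2 - 95968*sqrt(2)*z*sqrt(2*z - 9) + 4365900*z - 21244*sqrt(2)*sqrt(2*z - 9) + 2205225)/(4096*sqrt(2)*z**8*sqrt(2*z - 9) + 16384*sqrt(2)*z**7*sqrt(2*z - 9) + 45056*sqrt(2)*z**6*sqrt(2*z - 9) + 77824*sqrt(2)*z**5*sqrt(2*z - 9) + 108032*sqrt(2)*z**4*sqrt(2*z - 9) + 105472*sqrt(2)*z**3*sqrt(2*z - 9) + 84736*sqrt(2)*z**2*sqrt(2*z - 9) + 42240*sqrt(2)*z*sqrt(2*z - 9) + 17424*sqrt(2)*sqrt(2*z - 9))
d/dz[G] - f(z) = (-51200*sqrt(2)*z**17*sqrt(z - 5) + 51200*z**17*sqrt(2*z - 9) + 51200*sqrt(2)*z**16*sqrt(z - 5) - 25600*z**16*sqrt(2*z - 9) - 16384*sqrt(2)*z**16 + 256000*sqrt(2)*z**15*sqrt(z - 5) - 153600*z**15*sqrt(2*z - 9) - 65536*sqrt(2)*z**15 + 2048000*sqrt(2)*z**14*sqrt(z - 5) - 1664000*z**14*sqrt(2*z - 9) - 245760*sqrt(2)*z**14 + 4998400*sqrt(2)*z**13*sqrt(z - 5) - 4102400*z**13*sqrt(2*z - 9) - 573440*sqrt(2)*z**13 + 13164800*sqrt(2)*z**12*sqrt(z - 5) - 11184000*z**12*sqrt(2*z - 9) - 1267712*sqrt(2)*z**12 + 22505600*sqrt(2)*z**11*sqrt(z - 5) - 19184000*z**11*sqrt(2*z - 9) - 2125824*sqrt(2)*z**11 + 39712000*sqrt(2)*z**10*sqrt(z - 5) - 34356800*z**10*sqrt(2*z - 9) - 3017728*sqrt(2)*z**10 + 51798200*sqrt(2)*z**9*sqrt(z - 5) - 44878200*z**9*sqrt(2*z - 9) - 3404800*sqrt(2)*z**9 + 69370600*sqrt(2)*z**8*sqrt(z - 5) - 60669700*z**8*sqrt(2*z - 9) - 2885696*sqrt(2)*z**8 + 70536800*sqrt(2)*z**7*sqrt(z - 5) - 61717600*z**7*sqrt(2*z - 9) - 1814528*sqrt(2)*z**7 + 74480800*sqrt(2)*z**6*sqrt(z - 5) - 65653200*z**6*sqrt(2*z - 9) - 447744*sqrt(2)*z**6 + 58057800*sqrt(2)*z**5*sqrt(z - 5) - 51160200*z**5*sqrt(2*z - 9) + 306176*sqrt(2)*z**5 + 48456600*sqrt(2)*z**4*sqrt(z - 5) - 42997500*z**4*sqrt(2*z - 9) + 223296*sqrt(2)*z**4 + 26982000*sqrt(2)*z**3*sqrt(z - 5) - 23914800*z**3*sqrt(2*z - 9) + 34432*sqrt(2)*z**3 + 17262000*sqrt(2)*z**2*sqrt(z - 5) - 15417000*z**2*sqrt(2*z - 9) - 658560*sqrt(2)*z**2 + 5449950*sqrt(2)*z*sqrt(z - 5) - 4855950*z*sqrt(2*z - 9) - 328320*sqrt(2)*z + 2450250*sqrt(2)*sqrt(z - 5) - 2205225*sqrt(2*z - 9) - 387216*sqrt(2))/(16384*sqrt(2)*z**16 + 65536*sqrt(2)*z**15 + 245760*sqrt(2)*z**14 + 573440*sqrt(2)*z**13 + 1267712*sqrt(2)*z**12 + 2125824*sqrt(2)*z**11 + 3427328*sqrt(2)*z**10 + 4428800*sqrt(2)*z**9 + 5568576*sqrt(2)*z**8 + 5644288*sqrt(2)*z**7 + 5649664*sqrt(2)*z**6 + 4414464*sqrt(2)*z**5 + 3493824*sqrt(2)*z**4 + 1963008*sqrt(2)*z**3 + 1180800*sqrt(2)*z**2 + 380160*sqrt(2)*z + 156816*sqrt(2)) != 0.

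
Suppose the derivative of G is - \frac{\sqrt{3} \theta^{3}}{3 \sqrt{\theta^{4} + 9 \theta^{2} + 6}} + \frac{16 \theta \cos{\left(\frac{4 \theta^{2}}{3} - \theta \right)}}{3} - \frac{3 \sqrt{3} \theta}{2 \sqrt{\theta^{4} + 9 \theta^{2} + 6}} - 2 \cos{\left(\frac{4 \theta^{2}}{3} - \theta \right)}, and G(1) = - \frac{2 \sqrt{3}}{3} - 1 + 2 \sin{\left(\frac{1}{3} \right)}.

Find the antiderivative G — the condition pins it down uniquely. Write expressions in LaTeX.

G(\theta) = - \frac{\sqrt{\frac{\theta^{4}}{3} + 3 \theta^{2} + 2}}{2} + 2 \sin{\left(\frac{4 \theta^{2}}{3} - \theta \right)} - 1

The integrand splits into summands that can be handled one at a time.
A general antiderivative is - \frac{\sqrt{\frac{\theta^{4}}{3} + 3 \theta^{2} + 2}}{2} + 2 \sin{\left(\frac{4 \theta^{2}}{3} - \theta \right)} + C.
The condition gives C = - \frac{2 \sqrt{3}}{3} - 1 + 2 \sin{\left(\frac{1}{3} \right)} - (- \frac{2 \sqrt{3}}{3} + 2 \sin{\left(\frac{1}{3} \right)}) = -1.
So G(\theta) = - \frac{\sqrt{\frac{\theta^{4}}{3} + 3 \theta^{2} + 2}}{2} + 2 \sin{\left(\frac{4 \theta^{2}}{3} - \theta \right)} - 1.
Check: d/d\theta[- \frac{\sqrt{\frac{\theta^{4}}{3} + 3 \theta^{2} + 2}}{2} + 2 \sin{\left(\frac{4 \theta^{2}}{3} - \theta \right)} - 1] = \frac{- 2 \sqrt{3} \theta^{3} + 32 \theta \sqrt{\theta^{4} + 9 \theta^{2} + 6} \cos{\left(\frac{4 \theta^{2}}{3} - \theta \right)} - 9 \sqrt{3} \theta - 12 \sqrt{\theta^{4} + 9 \theta^{2} + 6} \cos{\left(\frac{4 \theta^{2}}{3} - \theta \right)}}{6 \sqrt{\theta^{4} + 9 \theta^{2} + 6}}, which equals G'(\theta).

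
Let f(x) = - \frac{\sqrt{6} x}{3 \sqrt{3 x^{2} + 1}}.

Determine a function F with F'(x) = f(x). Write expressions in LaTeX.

An antiderivative is F(x) = - \frac{\sqrt{6} \sqrt{3 x^{2} + 1}}{9}.

f matches the chain-rule pattern g'(h)*h' with inner function h(x) = 2 x^{2} + \frac{2}{3}; substituting u = h(x) collapses the integral.
Check: d/dx[- \frac{\sqrt{6} \sqrt{3 x^{2} + 1}}{9}] = - \frac{\sqrt{6} x}{3 \sqrt{3 x^{2} + 1}} = f(x).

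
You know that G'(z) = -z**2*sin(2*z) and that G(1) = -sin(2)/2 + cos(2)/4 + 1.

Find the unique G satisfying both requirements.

G(z) = z**2*cos(2*z)/2 - z*sin(2*z)/2 - cos(2*z)/4 + 1

Recover the given G'(z) by differentiating a candidate G(z); any mismatch rules it out.
A general antiderivative is z**2*cos(2*z)/2 - z*sin(2*z)/2 - cos(2*z)/4 + C.
The condition gives C = -sin(2)/2 + cos(2)/4 + 1 - (-sin(2)/2 + cos(2)/4) = 1.
So G(z) = z**2*cos(2*z)/2 - z*sin(2*z)/2 - cos(2*z)/4 + 1.
Check: d/dz[z**2*cos(2*z)/2 - z*sin(2*z)/2 - cos(2*z)/4 + 1] = -z**2*sin(2*z) = G'(z).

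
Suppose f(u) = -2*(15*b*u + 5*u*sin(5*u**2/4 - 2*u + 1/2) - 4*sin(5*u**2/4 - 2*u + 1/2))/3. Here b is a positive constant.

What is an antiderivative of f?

Since d/du undoes antidifferentiation here, F'(u) = f(u) is required of F(u).
Check: d/du[-5*b*u**2 + 4*cos(5*u**2/4 - 2*u + 1/2)/3] = -10*b*u - 10*u*sin(5*u**2/4 - 2*u + 1/2)/3 + 8*sin(5*u**2/4 - 2*u + 1/2)/3, which equals f(u).

An antiderivative is F(u) = -5*b*u**2 + 4*cos(5*u**2/4 - 2*u + 1/2)/3.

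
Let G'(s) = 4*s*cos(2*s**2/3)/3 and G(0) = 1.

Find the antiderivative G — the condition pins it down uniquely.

G(s) = sin(2*s**2/3) + 1

The substitution u = 2*s**2/3 works: G'(s) is exactly (dG/du)*(du/ds) for that inner function.
A general antiderivative is sin(2*s**2/3) + C.
The condition gives C = 1 - (0) = 1.
So G(s) = sin(2*s**2/3) + 1.
Check: d/ds[sin(2*s**2/3) + 1] = 4*s*cos(2*s**2/3)/3 = G'(s).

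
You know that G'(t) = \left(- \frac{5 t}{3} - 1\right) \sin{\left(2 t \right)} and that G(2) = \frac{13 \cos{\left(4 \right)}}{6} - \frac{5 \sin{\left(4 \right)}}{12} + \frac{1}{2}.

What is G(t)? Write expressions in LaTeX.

Since d/dt undoes antidifferentiation here, G(t) must give back the stated G'(t).
A general antiderivative is \frac{5 t \cos{\left(2 t \right)}}{6} - \frac{5 \sin{\left(2 t \right)}}{12} + \frac{\cos{\left(2 t \right)}}{2} + C.
The condition gives C = \frac{13 \cos{\left(4 \right)}}{6} - \frac{5 \sin{\left(4 \right)}}{12} + \frac{1}{2} - (\frac{13 \cos{\left(4 \right)}}{6} - \frac{5 \sin{\left(4 \right)}}{12}) = \frac{1}{2}.
So G(t) = \frac{10 t \cos{\left(2 t \right)} - 5 \sin{\left(2 t \right)} + 6 \cos{\left(2 t \right)} + 6}{12}.
Check: d/dt[\frac{10 t \cos{\left(2 t \right)} - 5 \sin{\left(2 t \right)} + 6 \cos{\left(2 t \right)} + 6}{12}] = - \frac{5 t \sin{\left(2 t \right)}}{3} - \sin{\left(2 t \right)}, which equals G'(t).

G(t) = \frac{10 t \cos{\left(2 t \right)} - 5 \sin{\left(2 t \right)} + 6 \cos{\left(2 t \right)} + 6}{12}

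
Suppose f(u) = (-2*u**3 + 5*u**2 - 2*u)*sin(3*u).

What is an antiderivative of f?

An antiderivative is F(u) = (18*u**3*cos(3*u) - 18*u**2*sin(3*u) - 45*u**2*cos(3*u) + 30*u*sin(3*u) + 6*u*cos(3*u) - 2*sin(3*u) + 10*cos(3*u))/27.

Any candidate F(u) must reproduce f(u) exactly when differentiated.
Check: d/du[(18*u**3*cos(3*u) - 18*u**2*sin(3*u) - 45*u**2*cos(3*u) + 30*u*sin(3*u) + 6*u*cos(3*u) - 2*sin(3*u) + 10*cos(3*u))/27] = -2*u**3*sin(3*u) + 5*u**2*sin(3*u) - 2*u*sin(3*u), which equals f(u).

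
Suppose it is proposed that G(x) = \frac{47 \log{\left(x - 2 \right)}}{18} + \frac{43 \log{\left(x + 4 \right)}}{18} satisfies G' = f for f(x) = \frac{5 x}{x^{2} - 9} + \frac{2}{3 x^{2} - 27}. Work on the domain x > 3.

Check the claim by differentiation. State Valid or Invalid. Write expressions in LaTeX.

d/dx[G] = \frac{15 x + 17}{3 x^{2} + 6 x - 24}
d/dx[G] - f(x) = \frac{- 15 x^{2} - 19 x - 137}{3 x^{4} + 6 x^{3} - 51 x^{2} - 54 x + 216} != 0.

Invalid: d/dx[G] - f = \frac{- 15 x^{2} - 19 x - 137}{3 x^{4} + 6 x^{3} - 51 x^{2} - 54 x + 216}, which is not 0.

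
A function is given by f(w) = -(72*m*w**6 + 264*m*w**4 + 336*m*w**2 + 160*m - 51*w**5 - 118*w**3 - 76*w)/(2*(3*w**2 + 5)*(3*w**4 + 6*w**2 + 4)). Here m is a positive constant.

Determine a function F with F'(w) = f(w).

Any candidate F(w) must reproduce f(w) exactly when differentiated.
Check: d/dw[-(48*m*w - 9*log(w**2 + 5/3) - 4*log(w**4/2 + w**2 + 2/3))/12] = (-72*m*w**6 - 264*m*w**4 - 336*m*w**2 - 160*m + 51*w**5 + 118*w**3 + 76*w)/(18*w**6 + 66*w**4 + 84*w**2 + 40), which equals f(w).

An antiderivative is F(w) = -(48*m*w - 9*log(w**2 + 5/3) - 4*log(w**4/2 + w**2 + 2/3))/12.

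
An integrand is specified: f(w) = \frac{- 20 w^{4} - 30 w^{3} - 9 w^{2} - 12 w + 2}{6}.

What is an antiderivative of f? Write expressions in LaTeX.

Any candidate F(w) must reproduce f(w) exactly when differentiated.
Check: d/dw[- \frac{8 w^{5} + 15 w^{4} + 6 w^{3} + 12 w^{2} - 4 w - 66}{12}] = - \frac{10 w^{4}}{3} - 5 w^{3} - \frac{3 w^{2}}{2} - 2 w + \frac{1}{3}, which equals f(w).

An antiderivative is F(w) = - \frac{8 w^{5} + 15 w^{4} + 6 w^{3} + 12 w^{2} - 4 w - 66}{12}.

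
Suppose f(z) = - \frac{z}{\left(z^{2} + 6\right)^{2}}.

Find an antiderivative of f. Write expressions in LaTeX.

The substitution u = 2 z^{2} + 12 works: f is exactly (dF/du)*(du/dz) for that inner function.
Check: d/dz[\frac{1}{2 \left(z^{2} + 6\right)}] = - \frac{z}{z^{4} + 12 z^{2} + 36}, which equals f(z).

An antiderivative is F(z) = \frac{1}{2 \left(z^{2} + 6\right)}.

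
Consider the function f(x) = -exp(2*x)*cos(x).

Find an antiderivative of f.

An antiderivative is F(x) = -(sin(x) + 2*cos(x))*exp(2*x)/5.

Whatever form F(x) takes, F'(x) = f(x) is non-negotiable.
Check: d/dx[-(sin(x) + 2*cos(x))*exp(2*x)/5] = -exp(2*x)*cos(x) = f(x).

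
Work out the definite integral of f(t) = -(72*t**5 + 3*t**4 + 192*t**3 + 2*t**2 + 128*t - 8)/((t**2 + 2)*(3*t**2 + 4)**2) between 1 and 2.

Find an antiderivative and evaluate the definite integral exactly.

Antiderivative: F(t) = -(12*t**2*log(t**2/2 + 1) - t + 16*log(t**2/2 + 1))/(3*t**2 + 4); value = -4*log(3) - 1/56 + 4*log(3/2)

Any candidate F(t) must reproduce f(t) exactly when differentiated.
F(t) = -(12*t**2*log(t**2/2 + 1) - t + 16*log(t**2/2 + 1))/(3*t**2 + 4) is an antiderivative of f.
Check: d/dt[-(12*t**2*log(t**2/2 + 1) - t + 16*log(t**2/2 + 1))/(3*t**2 + 4)] = (-72*t**5 - 3*t**4 - 192*t**3 - 2*t**2 - 128*t + 8)/(9*t**6 + 42*t**4 + 64*t**2 + 32), which equals f(t).
F(2) = 1/8 - 4*log(3); F(1) = 1/7 - 4*log(3/2).
Integral = F(2) - F(1) = -4*log(3) - 1/56 + 4*log(3/2).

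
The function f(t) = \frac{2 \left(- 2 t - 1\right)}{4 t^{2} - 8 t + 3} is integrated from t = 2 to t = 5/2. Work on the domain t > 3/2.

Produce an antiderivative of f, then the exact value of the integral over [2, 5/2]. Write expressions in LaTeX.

Antiderivative: F(t) = - 2 \log{\left(t - \frac{3}{2} \right)} + \log{\left(t - \frac{1}{2} \right)}; value = - \log{\left(2 \right)} - \log{\left(\frac{3}{2} \right)}

The denominator factors as \left(2 t - 3\right) \left(2 t - 1\right); partial fractions split f into directly integrable pieces: \frac{2}{2 t - 1} - \frac{4}{2 t - 3}.
F(t) = - 2 \log{\left(t - \frac{3}{2} \right)} + \log{\left(t - \frac{1}{2} \right)} is an antiderivative of f.
Check: d/dt[- 2 \log{\left(t - \frac{3}{2} \right)} + \log{\left(t - \frac{1}{2} \right)}] = \frac{- 4 t - 2}{4 t^{2} - 8 t + 3}, which equals f(t).
F(5/2) = \log{\left(2 \right)}; F(2) = \log{\left(\frac{3}{2} \right)} + 2 \log{\left(2 \right)}.
Integral = F(5/2) - F(2) = - \log{\left(2 \right)} - \log{\left(\frac{3}{2} \right)}.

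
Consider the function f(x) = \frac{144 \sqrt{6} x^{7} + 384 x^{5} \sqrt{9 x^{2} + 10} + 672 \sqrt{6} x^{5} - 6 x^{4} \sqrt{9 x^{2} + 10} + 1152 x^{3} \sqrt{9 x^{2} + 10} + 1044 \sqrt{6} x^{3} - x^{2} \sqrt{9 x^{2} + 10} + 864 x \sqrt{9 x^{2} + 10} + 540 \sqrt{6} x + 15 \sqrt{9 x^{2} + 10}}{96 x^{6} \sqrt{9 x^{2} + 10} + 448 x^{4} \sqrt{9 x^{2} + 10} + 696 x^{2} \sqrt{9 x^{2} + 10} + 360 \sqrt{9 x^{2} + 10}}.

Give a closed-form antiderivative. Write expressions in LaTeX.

An antiderivative F(x) passes only if d/dx[F] lands on f(x) exactly.
Check: d/dx[\frac{3 x + 4 \sqrt{6} \left(2 x^{2} + 3\right) \sqrt{9 x^{2} + 10} + 48 \left(2 x^{2} + 3\right) \log{\left(3 x^{2} + 5 \right)}}{24 \left(2 x^{2} + 3\right)}] = \frac{144 \sqrt{6} x^{7} + 384 x^{5} \sqrt{9 x^{2} + 10} + 672 \sqrt{6} x^{5} - 6 x^{4} \sqrt{9 x^{2} + 10} + 1152 x^{3} \sqrt{9 x^{2} + 10} + 1044 \sqrt{6} x^{3} - x^{2} \sqrt{9 x^{2} + 10} + 864 x \sqrt{9 x^{2} + 10} + 540 \sqrt{6} x + 15 \sqrt{9 x^{2} + 10}}{96 x^{6} \sqrt{9 x^{2} + 10} + 448 x^{4} \sqrt{9 x^{2} + 10} + 696 x^{2} \sqrt{9 x^{2} + 10} + 360 \sqrt{9 x^{2} + 10}} = f(x).

An antiderivative is F(x) = \frac{3 x + 4 \sqrt{6} \left(2 x^{2} + 3\right) \sqrt{9 x^{2} + 10} + 48 \left(2 x^{2} + 3\right) \log{\left(3 x^{2} + 5 \right)}}{24 \left(2 x^{2} + 3\right)}.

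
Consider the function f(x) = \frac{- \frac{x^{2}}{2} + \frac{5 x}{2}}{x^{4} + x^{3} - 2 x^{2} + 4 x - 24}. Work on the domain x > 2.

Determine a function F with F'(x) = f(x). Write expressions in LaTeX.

The denominator factors as 2 \left(x - 2\right) \left(x + 3\right) \left(x^{2} + 4\right); partial fractions split f into directly integrable pieces: - \frac{27 x + 10}{104 \left(x^{2} + 4\right)} + \frac{12}{65 \left(x + 3\right)} + \frac{3}{40 \left(x - 2\right)}.
Check: d/dx[\frac{3 \log{\left(x - 2 \right)}}{40} + \frac{12 \log{\left(x + 3 \right)}}{65} - \frac{27 \log{\left(x^{2} + 4 \right)}}{208} - \frac{5 \operatorname{atan}{\left(\frac{x}{2} \right)}}{104}] = \frac{- x^{2} + 5 x}{2 x^{4} + 2 x^{3} - 4 x^{2} + 8 x - 48}, which equals f(x).

An antiderivative is F(x) = \frac{3 \log{\left(x - 2 \right)}}{40} + \frac{12 \log{\left(x + 3 \right)}}{65} - \frac{27 \log{\left(x^{2} + 4 \right)}}{208} - \frac{5 \operatorname{atan}{\left(\frac{x}{2} \right)}}{104}.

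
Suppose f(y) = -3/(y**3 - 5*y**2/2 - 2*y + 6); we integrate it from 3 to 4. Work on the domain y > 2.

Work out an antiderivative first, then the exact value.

Factor the denominator ((y - 2)**2*(2*y + 3)) and decompose: f = -24/(49*(2*y + 3)) + 12/(49*(y - 2)) - 6/(7*(y - 2)**2); each piece integrates to a log, atan, or power term.
F(y) = 12*log(y - 2)/49 - 12*log(y + 3/2)/49 + 6/(7*y - 14) is an antiderivative of f.
Check: d/dy[12*log(y - 2)/49 - 12*log(y + 3/2)/49 + 6/(7*y - 14)] = -6/(2*y**3 - 5*y**2 - 4*y + 12), which equals f(y).
F(4) = -12*log(11/2)/49 + 12*log(2)/49 + 3/7; F(3) = 6/7 - 12*log(9/2)/49.
Integral = F(4) - F(3) = -3/7 - 12*log(11/2)/49 + 12*log(2)/49 + 12*log(9/2)/49.

Antiderivative: F(y) = 12*log(y - 2)/49 - 12*log(y + 3/2)/49 + 6/(7*y - 14); value = -3/7 - 12*log(11/2)/49 + 12*log(2)/49 + 12*log(9/2)/49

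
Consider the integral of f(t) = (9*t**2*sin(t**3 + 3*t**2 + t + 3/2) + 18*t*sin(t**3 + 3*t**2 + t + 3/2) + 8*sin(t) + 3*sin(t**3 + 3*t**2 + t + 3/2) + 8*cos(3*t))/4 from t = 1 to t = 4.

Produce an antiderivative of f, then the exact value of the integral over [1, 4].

Whatever form F(t) takes, F'(t) = f(t) is non-negotiable.
F(t) = -(-8*sin(3*t) + 24*cos(t) + 9*cos(t**3 + 3*t**2 + t + 3/2))/12 is an antiderivative of f.
Check: d/dt[-(-8*sin(3*t) + 24*cos(t) + 9*cos(t**3 + 3*t**2 + t + 3/2))/12] = 9*t**2*sin(t**3 + 3*t**2 + t + 3/2)/4 + 9*t*sin(t**3 + 3*t**2 + t + 3/2)/2 + 2*sin(t) + 3*sin(t**3 + 3*t**2 + t + 3/2)/4 + 2*cos(3*t), which equals f(t).
F(4) = 2*sin(12)/3 - 3*cos(235/2)/4 - 2*cos(4); F(1) = -2*cos(1) - 3*cos(13/2)/4 + 2*sin(3)/3.
Integral = F(4) - F(1) = 2*sin(12)/3 - 2*sin(3)/3 - 3*cos(235/2)/4 + 3*cos(13/2)/4 + 2*cos(1) - 2*cos(4).

Antiderivative: F(t) = -(-8*sin(3*t) + 24*cos(t) + 9*cos(t**3 + 3*t**2 + t + 3/2))/12; value = 2*sin(12)/3 - 2*sin(3)/3 - 3*cos(235/2)/4 + 3*cos(13/2)/4 + 2*cos(1) - 2*cos(4)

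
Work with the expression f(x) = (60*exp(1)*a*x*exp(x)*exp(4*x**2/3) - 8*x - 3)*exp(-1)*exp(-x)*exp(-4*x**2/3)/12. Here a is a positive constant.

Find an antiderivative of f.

An antiderivative is F(x) = 5*a*x**2/2 + exp(-1)*exp(-x)*exp(-4*x**2/3)/4.

For F(x) to be correct the identity F'(x) - f(x) = 0 must hold.
Check: d/dx[5*a*x**2/2 + exp(-1)*exp(-x)*exp(-4*x**2/3)/4] = (60*exp(1)*a*x*exp(x)*exp(4*x**2/3) - 8*x - 3)*exp(-1)*exp(-x)*exp(-4*x**2/3)/12 = f(x).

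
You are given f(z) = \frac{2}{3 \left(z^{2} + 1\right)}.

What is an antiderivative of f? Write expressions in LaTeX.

Any candidate F(z) must reproduce f(z) exactly when differentiated.
Check: d/dz[\frac{2 \operatorname{atan}{\left(z \right)}}{3}] = \frac{2}{3 z^{2} + 3}, which equals f(z).

An antiderivative is F(z) = \frac{2 \operatorname{atan}{\left(z \right)}}{3}.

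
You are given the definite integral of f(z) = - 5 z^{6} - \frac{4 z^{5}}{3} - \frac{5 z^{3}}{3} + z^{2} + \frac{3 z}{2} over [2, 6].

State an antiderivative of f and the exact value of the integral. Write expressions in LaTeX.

Integrate term by term and add the pieces.
F(z) = - \frac{5 z^{7}}{7} - \frac{2 z^{6}}{9} - \frac{5 z^{4}}{12} + \frac{z^{3}}{3} + \frac{3 z^{2}}{4} is an antiderivative of f.
Check: d/dz[- \frac{5 z^{7}}{7} - \frac{2 z^{6}}{9} - \frac{5 z^{4}}{12} + \frac{z^{3}}{3} + \frac{3 z^{2}}{4}] = - 5 z^{6} - \frac{4 z^{5}}{3} - \frac{5 z^{3}}{3} + z^{2} + \frac{3 z}{2} = f(z).
F(6) = - \frac{1475343}{7}; F(2) = - \frac{6719}{63}.
Integral = F(6) - F(2) = - \frac{13271368}{63}.

Antiderivative: F(z) = - \frac{5 z^{7}}{7} - \frac{2 z^{6}}{9} - \frac{5 z^{4}}{12} + \frac{z^{3}}{3} + \frac{3 z^{2}}{4}; value = - \frac{13271368}{63}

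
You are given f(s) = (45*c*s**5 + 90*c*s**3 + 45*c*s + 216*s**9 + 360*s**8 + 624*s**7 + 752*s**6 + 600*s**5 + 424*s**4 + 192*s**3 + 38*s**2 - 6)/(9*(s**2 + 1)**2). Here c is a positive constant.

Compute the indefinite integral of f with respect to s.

F(s) = s*(135*c*s*(s**2 + 1) + 8*s**2*(3*s + 2)**3*(s**2 + 1) - 36)/(54*(s**2 + 1)) + C

Differentiate the proposed F(s) back; it has to land on f(s) exactly.
Check: d/ds[s*(135*c*s*(s**2 + 1) + 8*s**2*(3*s + 2)**3*(s**2 + 1) - 36)/(54*(s**2 + 1))] = (45*c*s**5 + 90*c*s**3 + 45*c*s + 216*s**9 + 360*s**8 + 624*s**7 + 752*s**6 + 600*s**5 + 424*s**4 + 192*s**3 + 38*s**2 - 6)/(9*s**4 + 18*s**2 + 9), which equals f(s).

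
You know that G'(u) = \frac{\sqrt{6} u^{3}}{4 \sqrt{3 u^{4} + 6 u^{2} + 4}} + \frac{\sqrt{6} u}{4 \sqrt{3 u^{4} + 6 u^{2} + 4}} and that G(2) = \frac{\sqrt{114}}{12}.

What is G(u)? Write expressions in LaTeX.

G'(u) matches the chain-rule pattern g'(h)*h' with inner function h(u) = \frac{u^{4}}{2} + u^{2} + \frac{2}{3}; substituting w = h(u) collapses the integral.
A general antiderivative is \frac{\sqrt{\frac{u^{4}}{2} + u^{2} + \frac{2}{3}}}{4} + C.
The condition gives C = \frac{\sqrt{114}}{12} - (\frac{\sqrt{114}}{12}) = 0.
So G(u) = \frac{\sqrt{6} \sqrt{3 u^{4} + 6 u^{2} + 4}}{24}.
Check: d/du[\frac{\sqrt{6} \sqrt{3 u^{4} + 6 u^{2} + 4}}{24}] = \frac{\sqrt{6} u^{3} + \sqrt{6} u}{4 \sqrt{3 u^{4} + 6 u^{2} + 4}}, which equals G'(u).

G(u) = \frac{\sqrt{6} \sqrt{3 u^{4} + 6 u^{2} + 4}}{24}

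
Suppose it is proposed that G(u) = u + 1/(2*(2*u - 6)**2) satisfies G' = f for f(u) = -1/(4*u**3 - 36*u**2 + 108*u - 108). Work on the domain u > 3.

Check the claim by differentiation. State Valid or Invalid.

d/du[G] = (4*u**3 - 36*u**2 + 108*u - 109)/(4*u**3 - 36*u**2 + 108*u - 108)
d/du[G] - f(u) = 1 != 0.

Invalid: d/du[G] - f = 1, which is not 0.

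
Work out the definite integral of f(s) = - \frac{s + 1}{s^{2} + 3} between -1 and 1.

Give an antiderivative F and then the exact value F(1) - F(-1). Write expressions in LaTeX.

For F(s) to be correct the identity F'(s) - f(s) = 0 must hold.
F(s) = - \frac{\log{\left(s^{2} + 3 \right)}}{2} - \frac{\sqrt{3} \operatorname{atan}{\left(\frac{\sqrt{3} s}{3} \right)}}{3} is an antiderivative of f.
Check: d/ds[- \frac{\log{\left(s^{2} + 3 \right)}}{2} - \frac{\sqrt{3} \operatorname{atan}{\left(\frac{\sqrt{3} s}{3} \right)}}{3}] = \frac{- s - 1}{s^{2} + 3}, which equals f(s).
F(1) = - \frac{\log{\left(4 \right)}}{2} - \frac{\sqrt{3} \pi}{18}; F(-1) = - \frac{\log{\left(4 \right)}}{2} + \frac{\sqrt{3} \pi}{18}.
Integral = F(1) - F(-1) = - \frac{\sqrt{3} \pi}{9}.

Antiderivative: F(s) = - \frac{\log{\left(s^{2} + 3 \right)}}{2} - \frac{\sqrt{3} \operatorname{atan}{\left(\frac{\sqrt{3} s}{3} \right)}}{3}; value = - \frac{\sqrt{3} \pi}{9}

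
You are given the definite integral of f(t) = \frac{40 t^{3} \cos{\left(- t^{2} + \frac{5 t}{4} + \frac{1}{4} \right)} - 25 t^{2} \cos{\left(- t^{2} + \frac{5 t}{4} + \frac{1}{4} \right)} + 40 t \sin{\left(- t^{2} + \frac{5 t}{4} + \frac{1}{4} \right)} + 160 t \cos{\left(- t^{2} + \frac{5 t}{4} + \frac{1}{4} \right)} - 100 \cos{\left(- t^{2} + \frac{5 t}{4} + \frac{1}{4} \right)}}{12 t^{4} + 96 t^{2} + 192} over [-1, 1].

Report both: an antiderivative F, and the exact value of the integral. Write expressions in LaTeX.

Recognize the product-rule pattern: f = u'v + uv' with u = - \frac{5}{3 \left(t^{2} + 4\right)}, v = \sin{\left(- t^{2} + \frac{5 t}{4} + \frac{1}{4} \right)}, so integration by parts undoes it.
F(t) = - \frac{5 \sin{\left(- t^{2} + \frac{5 t}{4} + \frac{1}{4} \right)}}{3 \left(t^{2} + 4\right)} is an antiderivative of f.
Check: d/dt[- \frac{5 \sin{\left(- t^{2} + \frac{5 t}{4} + \frac{1}{4} \right)}}{3 \left(t^{2} + 4\right)}] = \frac{40 t^{3} \cos{\left(- t^{2} + \frac{5 t}{4} + \frac{1}{4} \right)} - 25 t^{2} \cos{\left(- t^{2} + \frac{5 t}{4} + \frac{1}{4} \right)} + 40 t \sin{\left(- t^{2} + \frac{5 t}{4} + \frac{1}{4} \right)} + 160 t \cos{\left(- t^{2} + \frac{5 t}{4} + \frac{1}{4} \right)} - 100 \cos{\left(- t^{2} + \frac{5 t}{4} + \frac{1}{4} \right)}}{12 t^{4} + 96 t^{2} + 192} = f(t).
F(1) = - \frac{\sin{\left(\frac{1}{2} \right)}}{3}; F(-1) = \frac{\sin{\left(2 \right)}}{3}.
Integral = F(1) - F(-1) = - \frac{\sin{\left(2 \right)}}{3} - \frac{\sin{\left(\frac{1}{2} \right)}}{3}.

Antiderivative: F(t) = - \frac{5 \sin{\left(- t^{2} + \frac{5 t}{4} + \frac{1}{4} \right)}}{3 \left(t^{2} + 4\right)}; value = - \frac{\sin{\left(2 \right)}}{3} - \frac{\sin{\left(\frac{1}{2} \right)}}{3}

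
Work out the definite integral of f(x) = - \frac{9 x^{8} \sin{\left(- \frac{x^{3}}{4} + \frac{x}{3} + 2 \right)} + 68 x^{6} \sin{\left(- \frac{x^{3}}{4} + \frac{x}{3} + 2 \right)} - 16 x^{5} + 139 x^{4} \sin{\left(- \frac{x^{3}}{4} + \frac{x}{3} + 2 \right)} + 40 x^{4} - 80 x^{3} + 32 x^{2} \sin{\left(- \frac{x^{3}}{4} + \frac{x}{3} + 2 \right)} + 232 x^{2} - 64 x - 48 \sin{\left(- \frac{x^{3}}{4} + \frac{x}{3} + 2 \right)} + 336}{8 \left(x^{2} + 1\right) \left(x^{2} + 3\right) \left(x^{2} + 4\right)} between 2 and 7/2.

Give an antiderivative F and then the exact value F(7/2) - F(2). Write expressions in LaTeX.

Antiderivative: F(x) = \frac{2 \log{\left(x^{2} + 3 \right)} - 3 \cos{\left(- \frac{x^{3}}{4} + \frac{x}{3} + 2 \right)} - 2 \operatorname{atan}{\left(\frac{x}{2} \right)} - 6 \operatorname{atan}{\left(x \right)}}{2}; value = - 3 \operatorname{atan}{\left(\frac{7}{2} \right)} - \log{\left(7 \right)} - \operatorname{atan}{\left(\frac{7}{4} \right)} - \frac{3 \cos{\left(\frac{725}{96} \right)}}{2} + \frac{\pi}{4} + \frac{3 \cos{\left(\frac{2}{3} \right)}}{2} + \log{\left(\frac{61}{4} \right)} + 3 \operatorname{atan}{\left(2 \right)}

Differentiate the proposed F(x) back; it has to land on f(x) exactly.
F(x) = \frac{2 \log{\left(x^{2} + 3 \right)} - 3 \cos{\left(- \frac{x^{3}}{4} + \frac{x}{3} + 2 \right)} - 2 \operatorname{atan}{\left(\frac{x}{2} \right)} - 6 \operatorname{atan}{\left(x \right)}}{2} is an antiderivative of f.
Check: d/dx[\frac{2 \log{\left(x^{2} + 3 \right)} - 3 \cos{\left(- \frac{x^{3}}{4} + \frac{x}{3} + 2 \right)} - 2 \operatorname{atan}{\left(\frac{x}{2} \right)} - 6 \operatorname{atan}{\left(x \right)}}{2}] = \frac{- 9 x^{8} \sin{\left(- \frac{x^{3}}{4} + \frac{x}{3} + 2 \right)} - 68 x^{6} \sin{\left(- \frac{x^{3}}{4} + \frac{x}{3} + 2 \right)} + 16 x^{5} - 139 x^{4} \sin{\left(- \frac{x^{3}}{4} + \frac{x}{3} + 2 \right)} - 40 x^{4} + 80 x^{3} - 32 x^{2} \sin{\left(- \frac{x^{3}}{4} + \frac{x}{3} + 2 \right)} - 232 x^{2} + 64 x + 48 \sin{\left(- \frac{x^{3}}{4} + \frac{x}{3} + 2 \right)} - 336}{8 x^{6} + 64 x^{4} + 152 x^{2} + 96}, which equals f(x).
F(7/2) = - 3 \operatorname{atan}{\left(\frac{7}{2} \right)} - \operatorname{atan}{\left(\frac{7}{4} \right)} - \frac{3 \cos{\left(\frac{725}{96} \right)}}{2} + \log{\left(\frac{61}{4} \right)}; F(2) = - 3 \operatorname{atan}{\left(2 \right)} - \frac{3 \cos{\left(\frac{2}{3} \right)}}{2} - \frac{\pi}{4} + \log{\left(7 \right)}.
Integral = F(7/2) - F(2) = - 3 \operatorname{atan}{\left(\frac{7}{2} \right)} - \log{\left(7 \right)} - \operatorname{atan}{\left(\frac{7}{4} \right)} - \frac{3 \cos{\left(\frac{725}{96} \right)}}{2} + \frac{\pi}{4} + \frac{3 \cos{\left(\frac{2}{3} \right)}}{2} + \log{\left(\frac{61}{4} \right)} + 3 \operatorname{atan}{\left(2 \right)}.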